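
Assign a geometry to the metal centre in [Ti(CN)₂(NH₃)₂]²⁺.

Each cyanide is −1; ammonia is neutral; balancing the +2 overall charge requires Ti(IV).
Ti sits in group 4, so the d-electron count is 4 − 4 = 0.
With 4 monodentate ligands the coordination number is 4.
A d⁰ ion has no crystal-field stabilisation preference between square planar and tetrahedral, so four ligands adopt the sterically favoured tetrahedral geometry.

tetrahedral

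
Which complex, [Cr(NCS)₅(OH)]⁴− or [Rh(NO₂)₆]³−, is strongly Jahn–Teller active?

[Cr(NCS)₅(OH)]⁴−

[Cr(NCS)₅(OH)]⁴−: Each isothiocyanate is −1; each hydroxide is −1; balancing the −4 overall charge requires Cr(II). Chromium is a group-6 element; Cr(II) is therefore d⁴. Hydroxide and isothiocyanate are weak-field ligands for a first-row metal, so the complex is high-spin. The t₂g³e_g¹ (high-spin) configuration has an unevenly filled e_g set; the Jahn–Teller theorem predicts a tetragonal distortion (typically axial elongation) to lift the degeneracy.
[Rh(NO₂)₆]³−: Summing ligand charges against the −3 overall charge gives an oxidation state of +3 for rhodium. Rh sits in group 9, so the d-electron count is 9 − 3 = 6. A 4d ion has a large Δₒ and is invariably low-spin. The d⁶ configuration leaves the e_g set evenly filled (or empty) — no strong Jahn–Teller driving force.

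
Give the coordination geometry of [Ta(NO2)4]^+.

tetrahedral

Each nitro (N-bound nitrite) is −1; balancing the +1 overall charge requires Ta(V).
Ta sits in group 5, so the d-electron count is 5 − 5 = 0.
Coordination number: 4.
A d⁰ ion has no crystal-field stabilisation preference between square planar and tetrahedral, so four ligands adopt the sterically favoured tetrahedral geometry.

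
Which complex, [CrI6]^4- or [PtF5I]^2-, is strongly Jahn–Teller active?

[CrI6]^4-

[CrI6]^4-: Summing ligand charges against the −4 overall charge gives an oxidation state of +2 for chromium. Cr sits in group 6, so the d-electron count is 6 − 2 = 4. Iodide is a weak-field ligand for a first-row metal, so the complex is high-spin. The t₂g³e_g¹ (high-spin) configuration has an unevenly filled e_g set; the Jahn–Teller theorem predicts a tetragonal distortion (typically axial elongation) to lift the degeneracy.
[PtF5I]^2-: Each fluoride is −1; each iodide is −1; balancing the −2 overall charge requires Pt(IV). Pt sits in group 10, so the d-electron count is 10 − 4 = 6. A 5d ion has a large Δₒ and is invariably low-spin. The d⁶ configuration leaves the e_g set evenly filled (or empty) — no strong Jahn–Teller driving force.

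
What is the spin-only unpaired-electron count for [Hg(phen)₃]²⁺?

Ligand charges: 1,10-phenanthroline is neutral. With an overall charge of +2 the mercury centre must be in the +2 oxidation state.
Hg sits in group 12, so the d-electron count is 12 − 2 = 10.
Counting donor atoms: 3×1,10-phenanthroline (bidentate) → 6 donors. Coordination number = 6.
In an octahedral field the d¹⁰ configuration is t₂g⁶e_g⁴, giving 0 unpaired electrons.

0 unpaired electrons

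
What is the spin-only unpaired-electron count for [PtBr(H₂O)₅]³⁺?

Summing ligand charges against the +3 overall charge gives an oxidation state of +4 for platinum.
Platinum is a group-10 element; Pt(IV) is therefore d⁶.
The spin state decides the count: a 5d ion has a large Δₒ and is invariably low-spin.
An octahedral low-spin d⁶ ion is t₂g⁶e_g⁰, giving 0 unpaired electrons.

0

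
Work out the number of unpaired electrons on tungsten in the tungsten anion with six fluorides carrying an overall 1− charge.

1

Ligand charges: each fluoride is −1. With an overall charge of −1 the tungsten centre must be in the +5 oxidation state.
W sits in group 6, so the d-electron count is 6 − 5 = 1.
In an octahedral field the d¹ configuration is t₂g¹e_g⁰ (only one arrangement possible), giving 1 unpaired electron.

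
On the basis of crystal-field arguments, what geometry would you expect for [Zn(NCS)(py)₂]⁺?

Ligand charges: each isothiocyanate is −1; pyridine is neutral. With an overall charge of +1 the zinc centre must be in the +2 oxidation state.
Zinc is a group-12 element; Zn(II) is therefore d¹⁰.
Coordination number: 3.
Three ligands around a d¹⁰ centre minimise repulsion in a trigonal-planar arrangement.

trigonal planar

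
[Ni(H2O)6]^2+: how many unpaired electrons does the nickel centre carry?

2

Water is neutral; balancing the +2 overall charge requires Ni(II).
Group 10 minus oxidation state 2 gives a d⁸ configuration.
In an octahedral field the d⁸ configuration is t₂g⁶e_g² (only one arrangement possible), giving 2 unpaired electrons.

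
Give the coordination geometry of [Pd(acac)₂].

Ligand charges: each acetylacetonate is −1. With an overall charge of 0 the palladium centre must be in the +2 oxidation state.
Pd sits in group 10, so the d-electron count is 10 − 2 = 8.
Counting donor atoms: 2×acetylacetonate (bidentate) → 4 donors. Coordination number = 4.
A 4d d⁸ ion has a large crystal-field splitting; square planar leaves the high-energy d_{x²−y²} orbital empty and maximises CFSE.

square planar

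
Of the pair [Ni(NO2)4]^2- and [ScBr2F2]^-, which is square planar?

[Ni(NO2)4]^2-

For [Ni(NO2)4]^2-: Each nitro (N-bound nitrite) is −1; balancing the −2 overall charge requires Ni(II). Ni sits in group 10, so the d-electron count is 10 − 2 = 8. Nitro (N-bound nitrite) is a strong-field ligand (high in the spectrochemical series). A 3d d⁸ ion with strong-field ligands gains enough CFSE to favour square planar over tetrahedral. → square planar.
For [ScBr2F2]^-: Each bromide is −1; each fluoride is −1; balancing the −1 overall charge requires Sc(III). Scandium is a group-3 element; Sc(III) is therefore d⁰. A d⁰ ion has no crystal-field stabilisation preference between square planar and tetrahedral, so four ligands adopt the sterically favoured tetrahedral geometry. → tetrahedral.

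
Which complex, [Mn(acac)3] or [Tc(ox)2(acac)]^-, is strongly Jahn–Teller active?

[Mn(acac)3]

[Mn(acac)3]: Summing ligand charges against the 0 overall charge gives an oxidation state of +3 for manganese. Manganese is a group-7 element; Mn(III) is therefore d⁴. Acetylacetonate is a weak-field ligand for a first-row metal, so the complex is high-spin. The t₂g³e_g¹ (high-spin) configuration has an unevenly filled e_g set; the Jahn–Teller theorem predicts a tetragonal distortion (typically axial elongation) to lift the degeneracy.
[Tc(ox)2(acac)]^-: Summing ligand charges against the −1 overall charge gives an oxidation state of +4 for technetium. Group 7 minus oxidation state 4 gives a d³ configuration. The d³ configuration leaves the e_g set evenly filled (or empty) — no strong Jahn–Teller driving force.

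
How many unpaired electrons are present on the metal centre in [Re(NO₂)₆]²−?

Each nitro (N-bound nitrite) is −1; balancing the −2 overall charge requires Re(IV).
Group 7 minus oxidation state 4 gives a d³ configuration.
In an octahedral field the d³ configuration is t₂g³e_g⁰ (only one arrangement possible), giving 3 unpaired electrons.

3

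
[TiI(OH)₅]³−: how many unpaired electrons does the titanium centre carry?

Each iodide is −1; each hydroxide is −1; balancing the −3 overall charge requires Ti(III).
Group 4 minus oxidation state 3 gives a d¹ configuration.
In an octahedral field the d¹ configuration is t₂g¹e_g⁰ (only one arrangement possible), giving 1 unpaired electron.

1 unpaired electron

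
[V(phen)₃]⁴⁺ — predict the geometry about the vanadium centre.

Summing ligand charges against the +4 overall charge gives an oxidation state of +4 for vanadium.
V sits in group 5, so the d-electron count is 5 − 4 = 1.
Counting donor atoms: 3×1,10-phenanthroline (bidentate) → 6 donors. Coordination number = 6.
Six donors around a single metal centre give an octahedral coordination sphere.

octahedral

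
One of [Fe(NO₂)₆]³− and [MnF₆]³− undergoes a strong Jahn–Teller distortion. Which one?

[Fe(NO₂)₆]³−: Ligand charges: each nitro (N-bound nitrite) is −1. With an overall charge of −3 the iron centre must be in the +3 oxidation state. Fe sits in group 8, so the d-electron count is 8 − 3 = 5. Nitro (N-bound nitrite) is a strong-field ligand (high in the spectrochemical series) for a first-row metal, so the complex is low-spin. The d⁵ configuration leaves the e_g set evenly filled (or empty) — no strong Jahn–Teller driving force.
[MnF₆]³−: Summing ligand charges against the −3 overall charge gives an oxidation state of +3 for manganese. Manganese is a group-7 element; Mn(III) is therefore d⁴. Fluoride is a weak-field ligand for a first-row metal, so the complex is high-spin. The t₂g³e_g¹ (high-spin) configuration has an unevenly filled e_g set; the Jahn–Teller theorem predicts a tetragonal distortion (typically axial elongation) to lift the degeneracy.

[MnF₆]³−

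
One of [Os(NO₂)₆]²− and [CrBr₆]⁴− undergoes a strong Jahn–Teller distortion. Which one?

[Os(NO₂)₆]²−: Ligand charges: each nitro (N-bound nitrite) is −1. With an overall charge of −2 the osmium centre must be in the +4 oxidation state. Osmium is a group-8 element; Os(IV) is therefore d⁴. A 5d ion has a large Δₒ and is invariably low-spin. The d⁴ configuration leaves the e_g set evenly filled (or empty) — no strong Jahn–Teller driving force.
[CrBr₆]⁴−: Ligand charges: each bromide is −1. With an overall charge of −4 the chromium centre must be in the +2 oxidation state. Chromium is a group-6 element; Cr(II) is therefore d⁴. Bromide is a weak-field ligand for a first-row metal, so the complex is high-spin. The t₂g³e_g¹ (high-spin) configuration has an unevenly filled e_g set; the Jahn–Teller theorem predicts a tetragonal distortion (typically axial elongation) to lift the degeneracy.

[CrBr₆]⁴−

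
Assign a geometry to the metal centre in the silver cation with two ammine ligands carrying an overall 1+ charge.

linear

Summing ligand charges against the +1 overall charge gives an oxidation state of +1 for silver.
Group 11 minus oxidation state 1 gives a d¹⁰ configuration.
With 2 monodentate ligands the coordination number is 2.
A d¹⁰ ion with only two ligands adopts a linear arrangement (sp hybridisation; no CFSE preference).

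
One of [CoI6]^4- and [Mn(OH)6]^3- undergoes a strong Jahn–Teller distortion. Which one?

[Mn(OH)6]^3-

[CoI6]^4-: Summing ligand charges against the −4 overall charge gives an oxidation state of +2 for cobalt. Group 9 minus oxidation state 2 gives a d⁷ configuration. Iodide is a weak-field ligand for a first-row metal, so the complex is high-spin. The d⁷ configuration leaves the e_g set evenly filled (or empty) — no strong Jahn–Teller driving force.
[Mn(OH)6]^3-: Summing ligand charges against the −3 overall charge gives an oxidation state of +3 for manganese. Manganese is a group-7 element; Mn(III) is therefore d⁴. Hydroxide is a weak-field ligand for a first-row metal, so the complex is high-spin. The t₂g³e_g¹ (high-spin) configuration has an unevenly filled e_g set; the Jahn–Teller theorem predicts a tetragonal distortion (typically axial elongation) to lift the degeneracy.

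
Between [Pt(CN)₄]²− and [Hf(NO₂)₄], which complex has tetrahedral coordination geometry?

[Hf(NO₂)₄]

For [Pt(CN)₄]²−: Summing ligand charges against the −2 overall charge gives an oxidation state of +2 for platinum. Platinum is a group-10 element; Pt(II) is therefore d⁸. A 5d d⁸ ion has a large crystal-field splitting; square planar leaves the high-energy d_{x²−y²} orbital empty and maximises CFSE. → square planar.
For [Hf(NO₂)₄]: Ligand charges: each nitro (N-bound nitrite) is −1. With an overall charge of 0 the hafnium centre must be in the +4 oxidation state. Hf sits in group 4, so the d-electron count is 4 − 4 = 0. A d⁰ ion has no crystal-field stabilisation preference between square planar and tetrahedral, so four ligands adopt the sterically favoured tetrahedral geometry. → tetrahedral.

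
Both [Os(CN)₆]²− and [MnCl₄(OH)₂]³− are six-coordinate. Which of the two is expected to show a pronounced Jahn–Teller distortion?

[Os(CN)₆]²−: Summing ligand charges against the −2 overall charge gives an oxidation state of +4 for osmium. Osmium is a group-8 element; Os(IV) is therefore d⁴. A 5d ion has a large Δₒ and is invariably low-spin. The d⁴ configuration leaves the e_g set evenly filled (or empty) — no strong Jahn–Teller driving force.
[MnCl₄(OH)₂]³−: Summing ligand charges against the −3 overall charge gives an oxidation state of +3 for manganese. Group 7 minus oxidation state 3 gives a d⁴ configuration. Chloride and hydroxide are weak-field ligands for a first-row metal, so the complex is high-spin. The t₂g³e_g¹ (high-spin) configuration has an unevenly filled e_g set; the Jahn–Teller theorem predicts a tetragonal distortion (typically axial elongation) to lift the degeneracy.

[MnCl₄(OH)₂]³−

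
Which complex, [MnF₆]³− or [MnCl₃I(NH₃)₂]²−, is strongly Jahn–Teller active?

[MnF₆]³−: Each fluoride is −1; balancing the −3 overall charge requires Mn(III). Group 7 minus oxidation state 3 gives a d⁴ configuration. Fluoride is a weak-field ligand for a first-row metal, so the complex is high-spin. The t₂g³e_g¹ (high-spin) configuration has an unevenly filled e_g set; the Jahn–Teller theorem predicts a tetragonal distortion (typically axial elongation) to lift the degeneracy.
[MnCl₃I(NH₃)₂]²−: Ligand charges: each chloride is −1; each iodide is −1; ammonia is neutral. With an overall charge of −2 the manganese centre must be in the +2 oxidation state. Mn sits in group 7, so the d-electron count is 7 − 2 = 5. Chloride and iodide are weak-field ligands for a first-row metal, so the complex is high-spin. The d⁵ configuration leaves the e_g set evenly filled (or empty) — no strong Jahn–Teller driving force.

[MnF₆]³−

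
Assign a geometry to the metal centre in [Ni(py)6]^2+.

Ligand charges: pyridine is neutral. With an overall charge of +2 the nickel centre must be in the +2 oxidation state.
Nickel is a group-10 element; Ni(II) is therefore d⁸.
Coordination number: 6.
Six donors around a single metal centre give an octahedral coordination sphere.

octahedral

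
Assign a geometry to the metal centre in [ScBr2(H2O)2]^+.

Each bromide is −1; water is neutral; balancing the +1 overall charge requires Sc(III).
Scandium is a group-3 element; Sc(III) is therefore d⁰.
Coordination number: 4.
A d⁰ ion has no crystal-field stabilisation preference between square planar and tetrahedral, so four ligands adopt the sterically favoured tetrahedral geometry.

tetrahedral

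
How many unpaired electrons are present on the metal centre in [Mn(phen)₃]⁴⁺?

Ligand charges: 1,10-phenanthroline is neutral. With an overall charge of +4 the manganese centre must be in the +4 oxidation state.
Mn sits in group 7, so the d-electron count is 7 − 4 = 3.
Counting donor atoms: 3×1,10-phenanthroline (bidentate) → 6 donors. Coordination number = 6.
In an octahedral field the d³ configuration is t₂g³e_g⁰ (only one arrangement possible), giving 3 unpaired electrons.

3 unpaired electrons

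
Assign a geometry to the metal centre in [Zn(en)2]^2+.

Ethylenediamine is neutral; balancing the +2 overall charge requires Zn(II).
Group 12 minus oxidation state 2 gives a d¹⁰ configuration.
Counting donor atoms: 2×ethylenediamine (bidentate) → 4 donors. Coordination number = 4.
A d¹⁰ ion has no crystal-field stabilisation preference between square planar and tetrahedral, so four ligands adopt the sterically favoured tetrahedral geometry.

tetrahedral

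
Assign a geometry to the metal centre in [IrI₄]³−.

square planar

Ligand charges: each iodide is −1. With an overall charge of −3 the iridium centre must be in the +1 oxidation state.
Group 9 minus oxidation state 1 gives a d⁸ configuration.
Coordination number: 4.
A 5d d⁸ ion has a large crystal-field splitting; square planar leaves the high-energy d_{x²−y²} orbital empty and maximises CFSE.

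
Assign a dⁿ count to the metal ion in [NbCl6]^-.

d0

Ligand charges: each chloride is −1. With an overall charge of −1 the niobium centre must be in the +5 oxidation state.
Niobium is a group-5 element; Nb(V) is therefore d⁰.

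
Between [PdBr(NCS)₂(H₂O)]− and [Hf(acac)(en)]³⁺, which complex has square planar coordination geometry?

[PdBr(NCS)₂(H₂O)]−

For [PdBr(NCS)₂(H₂O)]−: Each bromide is −1; each isothiocyanate is −1; water is neutral; balancing the −1 overall charge requires Pd(II). Group 10 minus oxidation state 2 gives a d⁸ configuration. A 4d d⁸ ion has a large crystal-field splitting; square planar leaves the high-energy d_{x²−y²} orbital empty and maximises CFSE. → square planar.
For [Hf(acac)(en)]³⁺: Summing ligand charges against the +3 overall charge gives an oxidation state of +4 for hafnium. Hf sits in group 4, so the d-electron count is 4 − 4 = 0. A d⁰ ion has no crystal-field stabilisation preference between square planar and tetrahedral, so four ligands adopt the sterically favoured tetrahedral geometry. → tetrahedral.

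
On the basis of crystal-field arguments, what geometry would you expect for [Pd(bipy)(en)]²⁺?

Summing ligand charges against the +2 overall charge gives an oxidation state of +2 for palladium.
Group 10 minus oxidation state 2 gives a d⁸ configuration.
Counting donor atoms: 1×2,2′-bipyridine (bidentate) → 2 donors; 1×ethylenediamine (bidentate) → 2 donors. Coordination number = 4.
A 4d d⁸ ion has a large crystal-field splitting; square planar leaves the high-energy d_{x²−y²} orbital empty and maximises CFSE.

square planar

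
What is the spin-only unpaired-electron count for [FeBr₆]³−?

Each bromide is −1; balancing the −3 overall charge requires Fe(III).
Iron is a group-8 element; Fe(III) is therefore d⁵.
The spin state decides the count: Bromide is a weak-field ligand for a first-row metal, so the complex is high-spin.
An octahedral high-spin d⁵ ion is t₂g³e_g², giving 5 unpaired electrons.

5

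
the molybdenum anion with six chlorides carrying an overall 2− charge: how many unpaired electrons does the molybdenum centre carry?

Ligand charges: each chloride is −1. With an overall charge of −2 the molybdenum centre must be in the +4 oxidation state.
Molybdenum is a group-6 element; Mo(IV) is therefore d².
In an octahedral field the d² configuration is t₂g²e_g⁰ (only one arrangement possible), giving 2 unpaired electrons.

2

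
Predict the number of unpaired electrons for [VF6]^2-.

Each fluoride is −1; balancing the −2 overall charge requires V(IV).
V sits in group 5, so the d-electron count is 5 − 4 = 1.
In an octahedral field the d¹ configuration is t₂g¹e_g⁰ (only one arrangement possible), giving 1 unpaired electron.

1 unpaired electron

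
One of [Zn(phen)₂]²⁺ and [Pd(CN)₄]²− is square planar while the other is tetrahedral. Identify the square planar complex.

For [Zn(phen)₂]²⁺: Ligand charges: 1,10-phenanthroline is neutral. With an overall charge of +2 the zinc centre must be in the +2 oxidation state. Zinc is a group-12 element; Zn(II) is therefore d¹⁰. A d¹⁰ ion has no crystal-field stabilisation preference between square planar and tetrahedral, so four ligands adopt the sterically favoured tetrahedral geometry. → tetrahedral.
For [Pd(CN)₄]²−: Ligand charges: each cyanide is −1. With an overall charge of −2 the palladium centre must be in the +2 oxidation state. Pd sits in group 10, so the d-electron count is 10 − 2 = 8. A 4d d⁸ ion has a large crystal-field splitting; square planar leaves the high-energy d_{x²−y²} orbital empty and maximises CFSE. → square planar.

[Pd(CN)₄]²−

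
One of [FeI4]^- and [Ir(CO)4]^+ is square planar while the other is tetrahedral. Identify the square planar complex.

For [FeI4]^-: Each iodide is −1; balancing the −1 overall charge requires Fe(III). Fe sits in group 8, so the d-electron count is 8 − 3 = 5. A high-spin d⁵ ion has zero CFSE in either geometry, so four ligands adopt the sterically favoured tetrahedral geometry. → tetrahedral.
For [Ir(CO)4]^+: Summing ligand charges against the +1 overall charge gives an oxidation state of +1 for iridium. Ir sits in group 9, so the d-electron count is 9 − 1 = 8. A 5d d⁸ ion has a large crystal-field splitting; square planar leaves the high-energy d_{x²−y²} orbital empty and maximises CFSE. → square planar.

[Ir(CO)4]^+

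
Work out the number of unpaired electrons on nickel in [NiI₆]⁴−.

Each iodide is −1; balancing the −4 overall charge requires Ni(II).
Ni sits in group 10, so the d-electron count is 10 − 2 = 8.
In an octahedral field the d⁸ configuration is t₂g⁶e_g² (only one arrangement possible), giving 2 unpaired electrons.

2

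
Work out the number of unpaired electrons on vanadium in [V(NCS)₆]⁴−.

Ligand charges: each isothiocyanate is −1. With an overall charge of −4 the vanadium centre must be in the +2 oxidation state.
Vanadium is a group-5 element; V(II) is therefore d³.
In an octahedral field the d³ configuration is t₂g³e_g⁰ (only one arrangement possible), giving 3 unpaired electrons.

3 unpaired electrons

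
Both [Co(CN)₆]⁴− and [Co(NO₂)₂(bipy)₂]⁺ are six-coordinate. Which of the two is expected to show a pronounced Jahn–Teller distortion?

[Co(CN)₆]⁴−: Each cyanide is −1; balancing the −4 overall charge requires Co(II). Cobalt is a group-9 element; Co(II) is therefore d⁷. Cyanide is a strong-field ligand (high in the spectrochemical series) for a first-row metal, so the complex is low-spin. The t₂g⁶e_g¹ (low-spin) configuration has an unevenly filled e_g set; the Jahn–Teller theorem predicts a tetragonal distortion (typically axial elongation) to lift the degeneracy.
[Co(NO₂)₂(bipy)₂]⁺: Summing ligand charges against the +1 overall charge gives an oxidation state of +3 for cobalt. Group 9 minus oxidation state 3 gives a d⁶ configuration. Co(III) has an exceptionally large octahedral splitting and is low-spin with essentially every ligand except fluoride. The d⁶ configuration leaves the e_g set evenly filled (or empty) — no strong Jahn–Teller driving force.

[Co(CN)₆]⁴−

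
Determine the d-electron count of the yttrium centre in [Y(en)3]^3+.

d0

Summing ligand charges against the +3 overall charge gives an oxidation state of +3 for yttrium.
Group 3 minus oxidation state 3 gives a d⁰ configuration.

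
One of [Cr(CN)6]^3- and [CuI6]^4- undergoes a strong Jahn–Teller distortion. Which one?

[CuI6]^4-

[Cr(CN)6]^3-: Each cyanide is −1; balancing the −3 overall charge requires Cr(III). Chromium is a group-6 element; Cr(III) is therefore d³. The d³ configuration leaves the e_g set evenly filled (or empty) — no strong Jahn–Teller driving force.
[CuI6]^4-: Each iodide is −1; balancing the −4 overall charge requires Cu(II). Cu sits in group 11, so the d-electron count is 11 − 2 = 9. The t₂g⁶e_g³ configuration has an unevenly filled e_g set; the Jahn–Teller theorem predicts a tetragonal distortion (typically axial elongation) to lift the degeneracy.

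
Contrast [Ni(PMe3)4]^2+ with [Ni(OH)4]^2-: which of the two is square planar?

[Ni(PMe3)4]^2+

For [Ni(PMe3)4]^2+: Trimethylphosphine is neutral; balancing the +2 overall charge requires Ni(II). Ni sits in group 10, so the d-electron count is 10 − 2 = 8. Trimethylphosphine is a strong-field ligand (high in the spectrochemical series). A 3d d⁸ ion with strong-field ligands gains enough CFSE to favour square planar over tetrahedral. → square planar.
For [Ni(OH)4]^2-: Summing ligand charges against the −2 overall charge gives an oxidation state of +2 for nickel. Group 10 minus oxidation state 2 gives a d⁸ configuration. Hydroxide is a weak-field ligand. With weak-field ligands the CFSE gain from square planar is small, so a 3d d⁸ ion takes the sterically preferred tetrahedral geometry. → tetrahedral.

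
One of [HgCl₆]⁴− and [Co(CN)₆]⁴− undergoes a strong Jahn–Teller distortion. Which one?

[Co(CN)₆]⁴−

[HgCl₆]⁴−: Each chloride is −1; balancing the −4 overall charge requires Hg(II). Hg sits in group 12, so the d-electron count is 12 − 2 = 10. The d¹⁰ configuration leaves the e_g set evenly filled (or empty) — no strong Jahn–Teller driving force.
[Co(CN)₆]⁴−: Each cyanide is −1; balancing the −4 overall charge requires Co(II). Cobalt is a group-9 element; Co(II) is therefore d⁷. Cyanide is a strong-field ligand (high in the spectrochemical series) for a first-row metal, so the complex is low-spin. The t₂g⁶e_g¹ (low-spin) configuration has an unevenly filled e_g set; the Jahn–Teller theorem predicts a tetragonal distortion (typically axial elongation) to lift the degeneracy.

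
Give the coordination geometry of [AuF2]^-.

Each fluoride is −1; balancing the −1 overall charge requires Au(I).
Gold is a group-11 element; Au(I) is therefore d¹⁰.
Coordination number: 2.
A d¹⁰ ion with only two ligands adopts a linear arrangement (sp hybridisation; no CFSE preference).

linear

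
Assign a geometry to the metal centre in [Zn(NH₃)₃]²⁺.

trigonal planar

Ammonia is neutral; balancing the +2 overall charge requires Zn(II).
Zinc is a group-12 element; Zn(II) is therefore d¹⁰.
Coordination number: 3.
Three ligands around a d¹⁰ centre minimise repulsion in a trigonal-planar arrangement.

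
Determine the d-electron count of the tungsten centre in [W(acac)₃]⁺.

Each acetylacetonate is −1; balancing the +1 overall charge requires W(IV).
Group 6 minus oxidation state 4 gives a d² configuration.

d2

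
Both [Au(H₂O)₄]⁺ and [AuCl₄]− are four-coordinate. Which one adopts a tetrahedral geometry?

For [Au(H₂O)₄]⁺: Water is neutral; balancing the +1 overall charge requires Au(I). Gold is a group-11 element; Au(I) is therefore d¹⁰. A d¹⁰ ion has no crystal-field stabilisation preference between square planar and tetrahedral, so four ligands adopt the sterically favoured tetrahedral geometry. → tetrahedral.
For [AuCl₄]−: Ligand charges: each chloride is −1. With an overall charge of −1 the gold centre must be in the +3 oxidation state. Au sits in group 11, so the d-electron count is 11 − 3 = 8. A 5d d⁸ ion has a large crystal-field splitting; square planar leaves the high-energy d_{x²−y²} orbital empty and maximises CFSE. → square planar.

[Au(H₂O)₄]⁺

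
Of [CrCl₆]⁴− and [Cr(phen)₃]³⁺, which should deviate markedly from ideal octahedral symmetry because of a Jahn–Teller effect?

[CrCl₆]⁴−: Summing ligand charges against the −4 overall charge gives an oxidation state of +2 for chromium. Group 6 minus oxidation state 2 gives a d⁴ configuration. Chloride is a weak-field ligand for a first-row metal, so the complex is high-spin. The t₂g³e_g¹ (high-spin) configuration has an unevenly filled e_g set; the Jahn–Teller theorem predicts a tetragonal distortion (typically axial elongation) to lift the degeneracy.
[Cr(phen)₃]³⁺: Summing ligand charges against the +3 overall charge gives an oxidation state of +3 for chromium. Chromium is a group-6 element; Cr(III) is therefore d³. The d³ configuration leaves the e_g set evenly filled (or empty) — no strong Jahn–Teller driving force.

[CrCl₆]⁴−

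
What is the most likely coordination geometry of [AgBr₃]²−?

Summing ligand charges against the −2 overall charge gives an oxidation state of +1 for silver.
Group 11 minus oxidation state 1 gives a d¹⁰ configuration.
Coordination number: 3.
Three ligands around a d¹⁰ centre minimise repulsion in a trigonal-planar arrangement.

trigonal planar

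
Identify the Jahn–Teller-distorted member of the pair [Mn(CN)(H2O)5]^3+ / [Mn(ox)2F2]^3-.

[Mn(ox)2F2]^3-

[Mn(CN)(H2O)5]^3+: Ligand charges: each cyanide is −1; water is neutral. With an overall charge of +3 the manganese centre must be in the +4 oxidation state. Mn sits in group 7, so the d-electron count is 7 − 4 = 3. The d³ configuration leaves the e_g set evenly filled (or empty) — no strong Jahn–Teller driving force.
[Mn(ox)2F2]^3-: Ligand charges: each oxalate is −2; each fluoride is −1. With an overall charge of −3 the manganese centre must be in the +3 oxidation state. Mn sits in group 7, so the d-electron count is 7 − 3 = 4. Fluoride and oxalate are weak-field ligands for a first-row metal, so the complex is high-spin. The t₂g³e_g¹ (high-spin) configuration has an unevenly filled e_g set; the Jahn–Teller theorem predicts a tetragonal distortion (typically axial elongation) to lift the degeneracy.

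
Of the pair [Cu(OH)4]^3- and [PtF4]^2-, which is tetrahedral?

For [Cu(OH)4]^3-: Ligand charges: each hydroxide is −1. With an overall charge of −3 the copper centre must be in the +1 oxidation state. Group 11 minus oxidation state 1 gives a d¹⁰ configuration. A d¹⁰ ion has no crystal-field stabilisation preference between square planar and tetrahedral, so four ligands adopt the sterically favoured tetrahedral geometry. → tetrahedral.
For [PtF4]^2-: Each fluoride is −1; balancing the −2 overall charge requires Pt(II). Pt sits in group 10, so the d-electron count is 10 − 2 = 8. A 5d d⁸ ion has a large crystal-field splitting; square planar leaves the high-energy d_{x²−y²} orbital empty and maximises CFSE. → square planar.

[Cu(OH)4]^3-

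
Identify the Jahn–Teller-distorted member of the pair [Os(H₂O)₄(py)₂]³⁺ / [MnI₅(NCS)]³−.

[Os(H₂O)₄(py)₂]³⁺: Ligand charges: water is neutral; pyridine is neutral. With an overall charge of +3 the osmium centre must be in the +3 oxidation state. Osmium is a group-8 element; Os(III) is therefore d⁵. A 5d ion has a large Δₒ and is invariably low-spin. The d⁵ configuration leaves the e_g set evenly filled (or empty) — no strong Jahn–Teller driving force.
[MnI₅(NCS)]³−: Ligand charges: each iodide is −1; each isothiocyanate is −1. With an overall charge of −3 the manganese centre must be in the +3 oxidation state. Mn sits in group 7, so the d-electron count is 7 − 3 = 4. Iodide and isothiocyanate are weak-field ligands for a first-row metal, so the complex is high-spin. The t₂g³e_g¹ (high-spin) configuration has an unevenly filled e_g set; the Jahn–Teller theorem predicts a tetragonal distortion (typically axial elongation) to lift the degeneracy.

[MnI₅(NCS)]³−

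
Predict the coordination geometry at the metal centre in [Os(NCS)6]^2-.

octahedral

Each isothiocyanate is −1; balancing the −2 overall charge requires Os(IV).
Osmium is a group-8 element; Os(IV) is therefore d⁴.
With 6 monodentate ligands the coordination number is 6.
Six donors around a single metal centre give an octahedral coordination sphere.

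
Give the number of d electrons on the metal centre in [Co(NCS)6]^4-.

Summing ligand charges against the −4 overall charge gives an oxidation state of +2 for cobalt.
Co sits in group 9, so the d-electron count is 9 − 2 = 7.

d7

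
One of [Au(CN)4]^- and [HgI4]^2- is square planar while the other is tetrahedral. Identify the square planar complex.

For [Au(CN)4]^-: Each cyanide is −1; balancing the −1 overall charge requires Au(III). Au sits in group 11, so the d-electron count is 11 − 3 = 8. A 5d d⁸ ion has a large crystal-field splitting; square planar leaves the high-energy d_{x²−y²} orbital empty and maximises CFSE. → square planar.
For [HgI4]^2-: Ligand charges: each iodide is −1. With an overall charge of −2 the mercury centre must be in the +2 oxidation state. Mercury is a group-12 element; Hg(II) is therefore d¹⁰. A d¹⁰ ion has no crystal-field stabilisation preference between square planar and tetrahedral, so four ligands adopt the sterically favoured tetrahedral geometry. → tetrahedral.

[Au(CN)4]^-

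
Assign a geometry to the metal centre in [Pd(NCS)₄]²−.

Summing ligand charges against the −2 overall charge gives an oxidation state of +2 for palladium.
Palladium is a group-10 element; Pd(II) is therefore d⁸.
Coordination number: 4.
A 4d d⁸ ion has a large crystal-field splitting; square planar leaves the high-energy d_{x²−y²} orbital empty and maximises CFSE.

square planar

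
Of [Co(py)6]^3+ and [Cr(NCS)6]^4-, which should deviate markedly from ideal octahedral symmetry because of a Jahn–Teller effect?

[Co(py)6]^3+: Pyridine is neutral; balancing the +3 overall charge requires Co(III). Co sits in group 9, so the d-electron count is 9 − 3 = 6. Co(III) has an exceptionally large octahedral splitting and is low-spin with essentially every ligand except fluoride. The d⁶ configuration leaves the e_g set evenly filled (or empty) — no strong Jahn–Teller driving force.
[Cr(NCS)6]^4-: Summing ligand charges against the −4 overall charge gives an oxidation state of +2 for chromium. Chromium is a group-6 element; Cr(II) is therefore d⁴. Isothiocyanate is a weak-field ligand for a first-row metal, so the complex is high-spin. The t₂g³e_g¹ (high-spin) configuration has an unevenly filled e_g set; the Jahn–Teller theorem predicts a tetragonal distortion (typically axial elongation) to lift the degeneracy.

[Cr(NCS)6]^4-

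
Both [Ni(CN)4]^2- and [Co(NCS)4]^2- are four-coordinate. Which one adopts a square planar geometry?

For [Ni(CN)4]^2-: Each cyanide is −1; balancing the −2 overall charge requires Ni(II). Ni sits in group 10, so the d-electron count is 10 − 2 = 8. Cyanide is a strong-field ligand (high in the spectrochemical series). A 3d d⁸ ion with strong-field ligands gains enough CFSE to favour square planar over tetrahedral. → square planar.
For [Co(NCS)4]^2-: Summing ligand charges against the −2 overall charge gives an oxidation state of +2 for cobalt. Cobalt is a group-9 element; Co(II) is therefore d⁷. For a high-spin 3d d⁷ ion with weak-field ligands the small Δₜ gives little square-planar CFSE advantage, so four ligands adopt the sterically favoured tetrahedral geometry. → tetrahedral.

[Ni(CN)4]^2-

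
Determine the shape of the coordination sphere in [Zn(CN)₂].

Ligand charges: each cyanide is −1. With an overall charge of 0 the zinc centre must be in the +2 oxidation state.
Group 12 minus oxidation state 2 gives a d¹⁰ configuration.
Coordination number: 2.
A d¹⁰ ion with only two ligands adopts a linear arrangement (sp hybridisation; no CFSE preference).

linear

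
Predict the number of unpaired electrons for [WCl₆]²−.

2 unpaired electrons

Ligand charges: each chloride is −1. With an overall charge of −2 the tungsten centre must be in the +4 oxidation state.
W sits in group 6, so the d-electron count is 6 − 4 = 2.
In an octahedral field the d² configuration is t₂g²e_g⁰ (only one arrangement possible), giving 2 unpaired electrons.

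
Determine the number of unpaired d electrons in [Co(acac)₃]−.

Summing ligand charges against the −1 overall charge gives an oxidation state of +2 for cobalt.
Group 9 minus oxidation state 2 gives a d⁷ configuration.
Counting donor atoms: 3×acetylacetonate (bidentate) → 6 donors. Coordination number = 6.
The spin state decides the count: Acetylacetonate is a weak-field ligand for a first-row metal, so the complex is high-spin.
An octahedral high-spin d⁷ ion is t₂g⁵e_g², giving 3 unpaired electrons.

3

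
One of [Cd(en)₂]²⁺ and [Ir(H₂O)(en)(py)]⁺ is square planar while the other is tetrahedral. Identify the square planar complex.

For [Cd(en)₂]²⁺: Ethylenediamine is neutral; balancing the +2 overall charge requires Cd(II). Cd sits in group 12, so the d-electron count is 12 − 2 = 10. A d¹⁰ ion has no crystal-field stabilisation preference between square planar and tetrahedral, so four ligands adopt the sterically favoured tetrahedral geometry. → tetrahedral.
For [Ir(H₂O)(en)(py)]⁺: Summing ligand charges against the +1 overall charge gives an oxidation state of +1 for iridium. Iridium is a group-9 element; Ir(I) is therefore d⁸. A 5d d⁸ ion has a large crystal-field splitting; square planar leaves the high-energy d_{x²−y²} orbital empty and maximises CFSE. → square planar.

[Ir(H₂O)(en)(py)]⁺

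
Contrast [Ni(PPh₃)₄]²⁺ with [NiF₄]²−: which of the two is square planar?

For [Ni(PPh₃)₄]²⁺: Ligand charges: triphenylphosphine is neutral. With an overall charge of +2 the nickel centre must be in the +2 oxidation state. Nickel is a group-10 element; Ni(II) is therefore d⁸. Triphenylphosphine is a strong-field ligand (high in the spectrochemical series). A 3d d⁸ ion with strong-field ligands gains enough CFSE to favour square planar over tetrahedral. → square planar.
For [NiF₄]²−: Ligand charges: each fluoride is −1. With an overall charge of −2 the nickel centre must be in the +2 oxidation state. Ni sits in group 10, so the d-electron count is 10 − 2 = 8. Fluoride is a weak-field ligand. With weak-field ligands the CFSE gain from square planar is small, so a 3d d⁸ ion takes the sterically preferred tetrahedral geometry. → tetrahedral.

[Ni(PPh₃)₄]²⁺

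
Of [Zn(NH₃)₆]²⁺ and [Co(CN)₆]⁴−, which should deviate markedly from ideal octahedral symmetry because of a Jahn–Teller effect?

[Co(CN)₆]⁴−

[Zn(NH₃)₆]²⁺: Ligand charges: ammonia is neutral. With an overall charge of +2 the zinc centre must be in the +2 oxidation state. Group 12 minus oxidation state 2 gives a d¹⁰ configuration. The d¹⁰ configuration leaves the e_g set evenly filled (or empty) — no strong Jahn–Teller driving force.
[Co(CN)₆]⁴−: Ligand charges: each cyanide is −1. With an overall charge of −4 the cobalt centre must be in the +2 oxidation state. Cobalt is a group-9 element; Co(II) is therefore d⁷. Cyanide is a strong-field ligand (high in the spectrochemical series) for a first-row metal, so the complex is low-spin. The t₂g⁶e_g¹ (low-spin) configuration has an unevenly filled e_g set; the Jahn–Teller theorem predicts a tetragonal distortion (typically axial elongation) to lift the degeneracy.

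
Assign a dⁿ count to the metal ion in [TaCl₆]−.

d0

Each chloride is −1; balancing the −1 overall charge requires Ta(V).
Tantalum is a group-5 element; Ta(V) is therefore d⁰.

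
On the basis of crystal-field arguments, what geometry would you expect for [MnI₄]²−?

tetrahedral

Each iodide is −1; balancing the −2 overall charge requires Mn(II).
Manganese is a group-7 element; Mn(II) is therefore d⁵.
With 4 monodentate ligands the coordination number is 4.
Iodide is a weak-field ligand.
A high-spin d⁵ ion has zero CFSE in either geometry, so four ligands adopt the sterically favoured tetrahedral geometry.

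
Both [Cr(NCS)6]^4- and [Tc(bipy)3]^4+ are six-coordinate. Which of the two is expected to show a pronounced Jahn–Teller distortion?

[Cr(NCS)6]^4-

[Cr(NCS)6]^4-: Ligand charges: each isothiocyanate is −1. With an overall charge of −4 the chromium centre must be in the +2 oxidation state. Cr sits in group 6, so the d-electron count is 6 − 2 = 4. Isothiocyanate is a weak-field ligand for a first-row metal, so the complex is high-spin. The t₂g³e_g¹ (high-spin) configuration has an unevenly filled e_g set; the Jahn–Teller theorem predicts a tetragonal distortion (typically axial elongation) to lift the degeneracy.
[Tc(bipy)3]^4+: Ligand charges: 2,2′-bipyridine is neutral. With an overall charge of +4 the technetium centre must be in the +4 oxidation state. Group 7 minus oxidation state 4 gives a d³ configuration. The d³ configuration leaves the e_g set evenly filled (or empty) — no strong Jahn–Teller driving force.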